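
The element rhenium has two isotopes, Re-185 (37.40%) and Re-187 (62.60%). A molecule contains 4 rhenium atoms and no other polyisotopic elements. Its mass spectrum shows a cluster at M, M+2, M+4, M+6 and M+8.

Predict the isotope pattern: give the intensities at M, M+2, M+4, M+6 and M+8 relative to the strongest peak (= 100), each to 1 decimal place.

The 4 Re atoms are independent, so intensities follow the terms of (0.3740 + 0.6260)^4.
P(M) = 0.3740^4 = 0.019565
P(M+2) = 4 × 0.3740^3 × 0.6260^1 = 0.130993
P(M+4) = 6 × 0.3740^2 × 0.6260^2 = 0.328884
P(M+6) = 4 × 0.3740^1 × 0.6260^3 = 0.366990
P(M+8) = 0.6260^4 = 0.153567
The M+6 peak is largest (0.366990); scaling to 100 gives 5.3 : 35.7 : 89.6 : 100.0 : 41.8.

5.3 : 35.7 : 89.6 : 100.0 : 41.8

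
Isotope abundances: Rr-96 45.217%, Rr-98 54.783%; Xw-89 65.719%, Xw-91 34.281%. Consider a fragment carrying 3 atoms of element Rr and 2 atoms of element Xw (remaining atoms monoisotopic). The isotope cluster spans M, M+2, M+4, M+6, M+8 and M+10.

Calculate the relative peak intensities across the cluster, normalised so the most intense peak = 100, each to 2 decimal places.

Element Rr pattern (n=3): 0.09244964 : 0.3360242 : 0.40711267 : 0.16441348
Element Xw pattern (n=2): 0.4318987 : 0.45058261 : 0.1175187
Convolve the two distributions (both contribute in 2-u steps):
  M: 0.09244964×0.4318987 = 0.039929
  M+2: 0.09244964×0.45058261 + 0.3360242×0.4318987 = 0.186785
  M+4: 0.09244964×0.1175187 + 0.3360242×0.45058261 + 0.40711267×0.4318987 = 0.338103
  M+6: 0.3360242×0.1175187 + 0.40711267×0.45058261 + 0.16441348×0.4318987 = 0.293937
  M+8: 0.40711267×0.1175187 + 0.16441348×0.45058261 = 0.121925
  M+10: 0.16441348×0.1175187 = 0.019322
Scale to base peak (0.338103) = 100: 11.81 : 55.24 : 100.00 : 86.94 : 36.06 : 5.71

11.81 : 55.24 : 100.00 : 86.94 : 36.06 : 5.71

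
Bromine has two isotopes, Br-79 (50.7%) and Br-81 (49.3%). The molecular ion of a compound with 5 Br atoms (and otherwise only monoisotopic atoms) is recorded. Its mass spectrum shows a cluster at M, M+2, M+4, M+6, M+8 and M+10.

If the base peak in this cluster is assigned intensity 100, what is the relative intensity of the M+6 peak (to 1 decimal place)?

Term probabilities: M 0.0335, M+2 0.1629, M+4 0.3168, M+6 0.3080, M+8 0.1497, M+10 0.0291. Base peak = M+4.
P(M+4) = C(5,2) × 0.507^3 × 0.493^2 = 10 × 0.13032384 × 0.243049 = 0.316751 (base)
P(M+6) = C(5,3) × 0.507^2 × 0.493^3 = 10 × 0.257049 × 0.11982316 = 0.308004
Relative intensity = 0.308004 / 0.316751 × 100 = 97.2

97.2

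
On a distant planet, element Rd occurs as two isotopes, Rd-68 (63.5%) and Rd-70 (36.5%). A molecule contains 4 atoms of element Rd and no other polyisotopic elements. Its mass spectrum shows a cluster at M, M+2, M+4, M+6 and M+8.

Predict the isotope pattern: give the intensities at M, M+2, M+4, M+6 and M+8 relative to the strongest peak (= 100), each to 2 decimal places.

The 4 Rd atoms are independent, so intensities follow the terms of (0.635 + 0.365)^4.
P(M) = 0.635^4 = 0.162590
P(M+2) = 4 × 0.635^3 × 0.365^1 = 0.373830
P(M+4) = 6 × 0.635^2 × 0.365^2 = 0.322318
P(M+6) = 4 × 0.635^1 × 0.365^3 = 0.123513
P(M+8) = 0.365^4 = 0.017749
The M+2 peak is largest (0.373830); scaling to 100 gives 43.49 : 100.00 : 86.22 : 33.04 : 4.75.

43.49 : 100.00 : 86.22 : 33.04 : 4.75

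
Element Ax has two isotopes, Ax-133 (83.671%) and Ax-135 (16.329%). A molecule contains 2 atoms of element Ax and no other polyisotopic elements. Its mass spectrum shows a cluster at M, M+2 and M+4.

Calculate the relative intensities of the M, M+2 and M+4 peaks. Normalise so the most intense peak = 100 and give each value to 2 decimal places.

100.00 : 39.03 : 3.81

The 2 Ax atoms are independent, so intensities follow the terms of (0.83671 + 0.16329)^2.
P(M) = 0.83671^2 = 0.700084
P(M+2) = 2 × 0.83671^1 × 0.16329^1 = 0.273253
P(M+4) = 0.16329^2 = 0.026664
The M peak is largest (0.700084); scaling to 100 gives 100.00 : 39.03 : 3.81.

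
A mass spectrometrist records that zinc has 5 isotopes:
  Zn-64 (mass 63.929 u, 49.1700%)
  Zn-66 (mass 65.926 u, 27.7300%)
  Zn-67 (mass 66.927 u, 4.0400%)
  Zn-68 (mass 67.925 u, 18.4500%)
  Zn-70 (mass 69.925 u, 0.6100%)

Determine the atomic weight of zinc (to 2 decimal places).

65.38 u

Weight each isotope mass by its fractional abundance: 0.491700 × 63.929 + 0.277300 × 65.926 + 0.040400 × 66.927 + 0.184500 × 67.925 + 0.006100 × 69.925
= 31.4339 + 18.2813 + 2.7039 + 12.5322 + 0.4265 = 65.3778 u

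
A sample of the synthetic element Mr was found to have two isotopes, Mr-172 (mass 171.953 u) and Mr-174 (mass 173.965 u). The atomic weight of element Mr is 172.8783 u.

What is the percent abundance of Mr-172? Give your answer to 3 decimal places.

With x = fraction of Mr-172 (so Mr-174 is 1 − x):
171.953·x + 173.965·(1 − x) = 172.8783
(171.953 − 173.965)·x = 172.8783 − 173.965
x = -1.0867 / -2.012 = 0.54011 → 54.011% Mr-172, 45.989% Mr-174.

54.011%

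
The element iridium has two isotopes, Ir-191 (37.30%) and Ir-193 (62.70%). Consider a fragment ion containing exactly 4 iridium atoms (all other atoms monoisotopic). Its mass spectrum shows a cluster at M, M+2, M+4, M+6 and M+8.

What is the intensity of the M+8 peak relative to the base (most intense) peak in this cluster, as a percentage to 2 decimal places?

42.02%

(0.3730 + 0.6270)^4 gives M 0.0194, M+2 0.1302, M+4 0.3282, M+6 0.3678, M+8 0.1546; the largest is M+6.
P(M+6) = C(4,3) × 0.3730^1 × 0.6270^3 = 4 × 0.3730 × 0.24649188 = 0.367766 (base)
P(M+8) = C(4,4) × 0.3730^0 × 0.6270^4 = 1 × 1.0000 × 0.15455041 = 0.154550
Relative intensity = 0.154550 / 0.367766 × 100 = 42.02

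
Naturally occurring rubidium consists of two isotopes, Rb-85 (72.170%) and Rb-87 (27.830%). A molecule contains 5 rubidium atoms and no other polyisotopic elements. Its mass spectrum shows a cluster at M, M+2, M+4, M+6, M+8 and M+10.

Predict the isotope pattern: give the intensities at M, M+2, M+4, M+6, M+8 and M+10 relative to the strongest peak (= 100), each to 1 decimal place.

51.9 : 100.0 : 77.1 : 29.7 : 5.7 : 0.4

Each Rb atom is independently Rb-85 (p = 0.72170) or Rb-87 (q = 0.27830); the cluster is the binomial expansion (p + q)^5.
P(M) = 0.72170^5 = 0.195787
P(M+2) = 5 × 0.72170^4 × 0.27830^1 = 0.377494
P(M+4) = 10 × 0.72170^3 × 0.27830^2 = 0.291136
P(M+6) = 10 × 0.72170^2 × 0.27830^3 = 0.112267
P(M+8) = 5 × 0.72170^1 × 0.27830^4 = 0.021646
P(M+10) = 0.27830^5 = 0.001669
The M+2 peak is largest (0.377494); scaling to 100 gives 51.9 : 100.0 : 77.1 : 29.7 : 5.7 : 0.4.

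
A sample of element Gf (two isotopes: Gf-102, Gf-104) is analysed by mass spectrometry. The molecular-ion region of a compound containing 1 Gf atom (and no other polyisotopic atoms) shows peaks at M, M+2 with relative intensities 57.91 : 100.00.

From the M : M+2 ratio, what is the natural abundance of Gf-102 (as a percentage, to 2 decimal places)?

Write p for the Gf-102 fraction. I(M+2)/I(M) = [C(1,1)·p^0·(1−p)] / p^1 = 1·(1−p)/p = 100.00/57.91 = 1.7268
(1−p)/p = 1.7268/1 = 1.7268  ⇒  p = 1/(1 + 1.7268) = 0.3667
Gf-102: 36.67%, Gf-104: 63.33%.

36.67%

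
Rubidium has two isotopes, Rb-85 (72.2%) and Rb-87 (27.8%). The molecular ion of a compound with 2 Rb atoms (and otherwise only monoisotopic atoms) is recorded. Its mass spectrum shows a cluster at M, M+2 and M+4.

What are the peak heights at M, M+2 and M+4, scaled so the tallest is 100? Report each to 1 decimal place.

Expanding (0.722 + 0.278)^2:
P(M) = 0.722^2 = 0.521284
P(M+2) = 2 × 0.722^1 × 0.278^1 = 0.401432
P(M+4) = 0.278^2 = 0.077284
The M peak is largest (0.521284); scaling to 100 gives 100.0 : 77.0 : 14.8.

100.0 : 77.0 : 14.8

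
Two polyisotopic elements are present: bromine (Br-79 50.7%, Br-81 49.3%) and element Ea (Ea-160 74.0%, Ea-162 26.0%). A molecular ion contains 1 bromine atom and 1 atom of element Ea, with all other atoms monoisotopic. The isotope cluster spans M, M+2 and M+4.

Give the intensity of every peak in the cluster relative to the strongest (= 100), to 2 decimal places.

75.54 : 100.00 : 25.81

Bromine pattern (n=1): 0.5070 : 0.4930
Element Ea pattern (n=1): 0.7400 : 0.2600
Convolve the two distributions (both contribute in 2-u steps):
  M: 0.5070×0.7400 = 0.375180
  M+2: 0.5070×0.2600 + 0.4930×0.7400 = 0.496640
  M+4: 0.4930×0.2600 = 0.128180
Scale to base peak (0.496640) = 100: 75.54 : 100.00 : 25.81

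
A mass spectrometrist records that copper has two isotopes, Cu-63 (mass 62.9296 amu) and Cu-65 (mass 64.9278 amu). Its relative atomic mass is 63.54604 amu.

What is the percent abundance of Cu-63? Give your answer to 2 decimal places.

Let x be the fractional abundance of Cu-63; then Cu-65 has abundance 1 − x.
62.9296·x + 64.9278·(1 − x) = 63.54604
(62.9296 − 64.9278)·x = 63.54604 − 64.9278
x = -1.38176 / -1.9982 = 0.69150 → 69.15% Cu-63, 30.85% Cu-65.

69.15%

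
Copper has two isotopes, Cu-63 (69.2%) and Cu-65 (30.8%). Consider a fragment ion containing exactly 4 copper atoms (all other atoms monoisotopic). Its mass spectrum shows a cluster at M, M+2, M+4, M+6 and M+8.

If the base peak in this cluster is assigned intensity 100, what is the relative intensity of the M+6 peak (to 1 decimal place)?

19.8

Binomial terms of (0.692 + 0.308)^4: M 0.2293, M+2 0.4083, M+4 0.2726, M+6 0.0809, M+8 0.0090 → M+2 is the base peak.
P(M+2) = C(4,1) × 0.692^3 × 0.308^1 = 4 × 0.33137389 × 0.3080 = 0.408253 (base)
P(M+6) = C(4,3) × 0.692^1 × 0.308^3 = 4 × 0.6920 × 0.02921811 = 0.080876
Relative intensity = 0.080876 / 0.408253 × 100 = 19.8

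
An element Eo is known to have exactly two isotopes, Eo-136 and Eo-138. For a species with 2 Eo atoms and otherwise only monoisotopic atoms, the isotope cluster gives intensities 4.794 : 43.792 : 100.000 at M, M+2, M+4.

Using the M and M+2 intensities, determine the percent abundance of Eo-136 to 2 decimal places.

If p is the fraction of Eo that is Eo-136, then I(M+2)/I(M) = [C(2,1)·p^1·(1−p)] / p^2 = 2·(1−p)/p = 43.792/4.794 = 9.1348
(1−p)/p = 9.1348/2 = 4.5674  ⇒  p = 1/(1 + 4.5674) = 0.1796
Eo-136: 17.96%, Eo-138: 82.04%.

17.96%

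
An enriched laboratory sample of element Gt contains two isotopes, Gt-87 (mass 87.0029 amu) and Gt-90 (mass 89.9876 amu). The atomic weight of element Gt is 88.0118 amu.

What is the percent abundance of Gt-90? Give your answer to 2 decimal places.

Writing the weighted mean with unknown fraction x of Gt-87:
87.0029·x + 89.9876·(1 − x) = 88.0118
(87.0029 − 89.9876)·x = 88.0118 − 89.9876
x = -1.9758 / -2.9847 = 0.66198 → 66.20% Gt-87, 33.80% Gt-90.

33.80%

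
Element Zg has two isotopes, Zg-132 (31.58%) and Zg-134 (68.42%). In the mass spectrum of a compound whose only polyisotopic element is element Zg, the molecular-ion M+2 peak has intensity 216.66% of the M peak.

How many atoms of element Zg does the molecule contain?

1

With n Zg atoms, P(M+2)/P(M) = C(n,1)·p^(n−1)q / p^n = n·q/p = n · 0.6842/0.3158.
n = 2.1666 × 0.3158/0.6842 = 1.00 ≈ 1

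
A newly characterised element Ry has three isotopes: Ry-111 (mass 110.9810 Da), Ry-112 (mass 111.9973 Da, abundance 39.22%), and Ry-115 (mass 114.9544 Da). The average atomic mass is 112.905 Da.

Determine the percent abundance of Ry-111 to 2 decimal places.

Let x and y be the fractions of Ry-111 and Ry-115. Then x + y = 1 − 0.3922 = 0.6078 and 110.9810x + 114.9544y = 112.905 − 0.3922×111.9973 = 68.97965894.
Substituting: 110.9810x + 114.9544(0.6078 − x) = 68.97965894
(110.9810 − 114.9544)x = -0.88962538  ⇒  x = 0.22390, y = 0.38390
Ry-111: 22.39%, Ry-115: 38.39%.

22.39%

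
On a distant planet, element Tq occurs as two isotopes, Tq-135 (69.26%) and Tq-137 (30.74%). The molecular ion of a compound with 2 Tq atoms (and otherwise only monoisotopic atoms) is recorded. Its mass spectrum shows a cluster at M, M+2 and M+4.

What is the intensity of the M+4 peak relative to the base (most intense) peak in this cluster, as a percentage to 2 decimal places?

19.70%

Term probabilities: M 0.4797, M+2 0.4258, M+4 0.0945. Base peak = M.
P(M) = C(2,0) × 0.6926^2 × 0.3074^0 = 1 × 0.47969476 × 1.0000 = 0.479695 (base)
P(M+4) = C(2,2) × 0.6926^0 × 0.3074^2 = 1 × 1.0000 × 0.09449476 = 0.094495
Relative intensity = 0.094495 / 0.479695 × 100 = 19.70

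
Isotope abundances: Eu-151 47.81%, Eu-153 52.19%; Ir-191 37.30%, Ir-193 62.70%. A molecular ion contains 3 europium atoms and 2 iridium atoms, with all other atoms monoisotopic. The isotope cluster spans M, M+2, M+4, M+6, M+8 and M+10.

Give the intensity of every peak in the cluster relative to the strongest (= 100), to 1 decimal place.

Europium pattern (n=3): 0.10928391 : 0.3578871 : 0.39067407 : 0.14215492
Iridium pattern (n=2): 0.139129 : 0.467742 : 0.393129
Convolve the two distributions (both contribute in 2-u steps):
  M: 0.10928391×0.139129 = 0.015205
  M+2: 0.10928391×0.467742 + 0.3578871×0.139129 = 0.100909
  M+4: 0.10928391×0.393129 + 0.3578871×0.467742 + 0.39067407×0.139129 = 0.264716
  M+6: 0.3578871×0.393129 + 0.39067407×0.467742 + 0.14215492×0.139129 = 0.343208
  M+8: 0.39067407×0.393129 + 0.14215492×0.467742 = 0.220077
  M+10: 0.14215492×0.393129 = 0.055885
Scale to base peak (0.343208) = 100: 4.4 : 29.4 : 77.1 : 100.0 : 64.1 : 16.3

4.4 : 29.4 : 77.1 : 100.0 : 64.1 : 16.3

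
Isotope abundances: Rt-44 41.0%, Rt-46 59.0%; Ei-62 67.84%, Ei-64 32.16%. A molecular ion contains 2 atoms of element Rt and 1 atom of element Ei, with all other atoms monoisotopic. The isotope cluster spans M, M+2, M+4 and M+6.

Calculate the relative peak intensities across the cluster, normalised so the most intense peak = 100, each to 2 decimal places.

29.11 : 97.58 : 100.00 : 28.58

Element Rt pattern (n=2): 0.1681 : 0.4838 : 0.3481
Element Ei pattern (n=1): 0.6784 : 0.3216
Convolve the two distributions (both contribute in 2-u steps):
  M: 0.1681×0.6784 = 0.114039
  M+2: 0.1681×0.3216 + 0.4838×0.6784 = 0.382271
  M+4: 0.4838×0.3216 + 0.3481×0.6784 = 0.391741
  M+6: 0.3481×0.3216 = 0.111949
Scale to base peak (0.391741) = 100: 29.11 : 97.58 : 100.00 : 28.58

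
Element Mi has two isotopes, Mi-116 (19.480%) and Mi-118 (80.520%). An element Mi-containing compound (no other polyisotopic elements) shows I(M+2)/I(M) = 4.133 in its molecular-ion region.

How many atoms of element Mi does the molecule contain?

The M+2/M ratio from n Mi atoms is n · q/p = n · 0.80520/0.19480.
n = 4.133 × 0.19480/0.80520 = 1.00 ≈ 1

1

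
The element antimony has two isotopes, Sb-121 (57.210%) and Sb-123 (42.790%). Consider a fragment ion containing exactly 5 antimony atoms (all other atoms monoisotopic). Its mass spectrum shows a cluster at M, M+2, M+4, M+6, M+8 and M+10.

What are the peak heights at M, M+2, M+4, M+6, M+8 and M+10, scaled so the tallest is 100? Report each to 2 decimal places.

17.88 : 66.85 : 100.00 : 74.79 : 27.97 : 4.18

The 5 Sb atoms are independent, so intensities follow the terms of (0.57210 + 0.42790)^5.
P(M) = 0.57210^5 = 0.061286
P(M+2) = 5 × 0.57210^4 × 0.42790^1 = 0.229192
P(M+4) = 10 × 0.57210^3 × 0.42790^2 = 0.342847
P(M+6) = 10 × 0.57210^2 × 0.42790^3 = 0.256431
P(M+8) = 5 × 0.57210^1 × 0.42790^4 = 0.095898
P(M+10) = 0.42790^5 = 0.014345
The M+4 peak is largest (0.342847); scaling to 100 gives 17.88 : 66.85 : 100.00 : 74.79 : 27.97 : 4.18.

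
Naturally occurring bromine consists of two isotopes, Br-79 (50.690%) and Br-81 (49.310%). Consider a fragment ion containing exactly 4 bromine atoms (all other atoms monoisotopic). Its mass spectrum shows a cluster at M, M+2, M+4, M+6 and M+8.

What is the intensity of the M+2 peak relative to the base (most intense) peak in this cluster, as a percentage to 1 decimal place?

68.5%

Term probabilities: M 0.0660, M+2 0.2569, M+4 0.3749, M+6 0.2431, M+8 0.0591. Base peak = M+4.
P(M+4) = C(4,2) × 0.50690^2 × 0.49310^2 = 6 × 0.25694761 × 0.24314761 = 0.374857 (base)
P(M+2) = C(4,1) × 0.50690^3 × 0.49310^1 = 4 × 0.13024674 × 0.4931 = 0.256899
Relative intensity = 0.256899 / 0.374857 × 100 = 68.5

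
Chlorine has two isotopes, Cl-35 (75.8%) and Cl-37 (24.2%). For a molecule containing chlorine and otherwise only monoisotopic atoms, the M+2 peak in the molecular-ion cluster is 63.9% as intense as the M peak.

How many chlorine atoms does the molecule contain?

2

With n Cl atoms, P(M+2)/P(M) = C(n,1)·p^(n−1)q / p^n = n·q/p = n · 0.242/0.758.
n = 0.639 × 0.758/0.242 = 2.00 ≈ 2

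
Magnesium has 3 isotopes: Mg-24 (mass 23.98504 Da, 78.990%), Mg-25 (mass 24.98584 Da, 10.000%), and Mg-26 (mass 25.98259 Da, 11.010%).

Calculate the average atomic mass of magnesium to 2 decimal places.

Weight each isotope mass by its fractional abundance: 0.78990 × 23.98504 + 0.10000 × 24.98584 + 0.11010 × 25.98259
= 18.945783 + 2.498584 + 2.860683 = 24.305050 Da

24.31 Da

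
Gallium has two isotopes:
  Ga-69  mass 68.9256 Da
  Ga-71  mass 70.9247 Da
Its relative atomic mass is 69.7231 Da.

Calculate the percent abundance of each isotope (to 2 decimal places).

With x = fraction of Ga-69 (so Ga-71 is 1 − x):
68.9256·x + 70.9247·(1 − x) = 69.7231
(68.9256 − 70.9247)·x = 69.7231 − 70.9247
x = -1.2016 / -1.9991 = 0.60107 → 60.11% Ga-69, 39.89% Ga-71.

Ga-69: 60.11%, Ga-71: 39.89%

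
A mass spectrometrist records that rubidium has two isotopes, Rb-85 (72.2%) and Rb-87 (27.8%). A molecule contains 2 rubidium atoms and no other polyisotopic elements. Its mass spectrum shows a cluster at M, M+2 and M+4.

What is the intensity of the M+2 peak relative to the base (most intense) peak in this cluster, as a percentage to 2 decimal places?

(0.722 + 0.278)^2 gives M 0.5213, M+2 0.4014, M+4 0.0773; the largest is M.
P(M) = C(2,0) × 0.722^2 × 0.278^0 = 1 × 0.521284 × 1.0000 = 0.521284 (base)
P(M+2) = C(2,1) × 0.722^1 × 0.278^1 = 2 × 0.7220 × 0.2780 = 0.401432
Relative intensity = 0.401432 / 0.521284 × 100 = 77.01

77.01%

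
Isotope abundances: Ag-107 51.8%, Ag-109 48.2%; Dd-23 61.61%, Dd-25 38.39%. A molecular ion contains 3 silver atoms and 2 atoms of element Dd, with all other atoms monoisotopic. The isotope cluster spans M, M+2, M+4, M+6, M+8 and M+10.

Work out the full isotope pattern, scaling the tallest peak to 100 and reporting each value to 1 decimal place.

15.5 : 62.5 : 100.0 : 79.3 : 31.1 : 4.8

Silver pattern (n=3): 0.13899183 : 0.3879965 : 0.3610315 : 0.11198017
Element Dd pattern (n=2): 0.37957921 : 0.47304158 : 0.14737921
Convolve the two distributions (both contribute in 2-u steps):
  M: 0.13899183×0.37957921 = 0.052758
  M+2: 0.13899183×0.47304158 + 0.3879965×0.37957921 = 0.213024
  M+4: 0.13899183×0.14737921 + 0.3879965×0.47304158 + 0.3610315×0.37957921 = 0.341063
  M+6: 0.3879965×0.14737921 + 0.3610315×0.47304158 + 0.11198017×0.37957921 = 0.270471
  M+8: 0.3610315×0.14737921 + 0.11198017×0.47304158 = 0.106180
  M+10: 0.11198017×0.14737921 = 0.016504
Scale to base peak (0.341063) = 100: 15.5 : 62.5 : 100.0 : 79.3 : 31.1 : 4.8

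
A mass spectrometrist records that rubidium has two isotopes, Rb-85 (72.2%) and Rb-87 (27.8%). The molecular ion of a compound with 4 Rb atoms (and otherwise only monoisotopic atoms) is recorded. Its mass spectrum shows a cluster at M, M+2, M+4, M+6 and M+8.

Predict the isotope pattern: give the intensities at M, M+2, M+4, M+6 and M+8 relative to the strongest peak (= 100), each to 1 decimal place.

64.9 : 100.0 : 57.8 : 14.8 : 1.4

The 4 Rb atoms are independent, so intensities follow the terms of (0.722 + 0.278)^4.
P(M) = 0.722^4 = 0.271737
P(M+2) = 4 × 0.722^3 × 0.278^1 = 0.418520
P(M+4) = 6 × 0.722^2 × 0.278^2 = 0.241721
P(M+6) = 4 × 0.722^1 × 0.278^3 = 0.062049
P(M+8) = 0.278^4 = 0.005973
The M+2 peak is largest (0.418520); scaling to 100 gives 64.9 : 100.0 : 57.8 : 14.8 : 1.4.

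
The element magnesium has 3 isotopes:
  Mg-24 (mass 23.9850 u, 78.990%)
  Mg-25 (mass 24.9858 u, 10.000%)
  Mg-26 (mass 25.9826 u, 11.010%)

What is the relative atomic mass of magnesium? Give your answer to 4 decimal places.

Ar = Σ fᵢ·mᵢ = 0.78990 × 23.9850 + 0.10000 × 24.9858 + 0.11010 × 25.9826
= 18.94575 + 2.49858 + 2.86068 = 24.30501 u

24.3050 u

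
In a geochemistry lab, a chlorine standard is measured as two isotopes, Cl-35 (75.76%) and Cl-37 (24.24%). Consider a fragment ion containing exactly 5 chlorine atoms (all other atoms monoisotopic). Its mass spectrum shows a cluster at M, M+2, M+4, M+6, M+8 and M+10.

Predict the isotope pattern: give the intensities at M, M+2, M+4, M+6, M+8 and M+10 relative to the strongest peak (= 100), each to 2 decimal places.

62.51 : 100.00 : 63.99 : 20.47 : 3.28 : 0.21

Expanding (0.7576 + 0.2424)^5:
P(M) = 0.7576^5 = 0.249574
P(M+2) = 5 × 0.7576^4 × 0.2424^1 = 0.399266
P(M+4) = 10 × 0.7576^3 × 0.2424^2 = 0.255497
P(M+6) = 10 × 0.7576^2 × 0.2424^3 = 0.081748
P(M+8) = 5 × 0.7576^1 × 0.2424^4 = 0.013078
P(M+10) = 0.2424^5 = 0.000837
The M+2 peak is largest (0.399266); scaling to 100 gives 62.51 : 100.00 : 63.99 : 20.47 : 3.28 : 0.21.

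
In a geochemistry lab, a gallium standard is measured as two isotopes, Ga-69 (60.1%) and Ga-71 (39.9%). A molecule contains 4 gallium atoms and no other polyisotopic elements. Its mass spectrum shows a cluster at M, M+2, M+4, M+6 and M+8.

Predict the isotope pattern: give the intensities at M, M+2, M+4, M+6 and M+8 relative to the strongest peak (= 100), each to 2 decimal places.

37.66 : 100.00 : 99.58 : 44.08 : 7.32

Each Ga atom is independently Ga-69 (p = 0.601) or Ga-71 (q = 0.399); the cluster is the binomial expansion (p + q)^4.
P(M) = 0.601^4 = 0.130466
P(M+2) = 4 × 0.601^3 × 0.399^1 = 0.346463
P(M+4) = 6 × 0.601^2 × 0.399^2 = 0.345021
P(M+6) = 4 × 0.601^1 × 0.399^3 = 0.152705
P(M+8) = 0.399^4 = 0.025345
The M+2 peak is largest (0.346463); scaling to 100 gives 37.66 : 100.00 : 99.58 : 44.08 : 7.32.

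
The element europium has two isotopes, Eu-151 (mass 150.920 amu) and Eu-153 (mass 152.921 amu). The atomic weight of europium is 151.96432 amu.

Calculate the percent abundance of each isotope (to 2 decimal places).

Let x be the fractional abundance of Eu-151; then Eu-153 has abundance 1 − x.
150.920·x + 152.921·(1 − x) = 151.96432
(150.920 − 152.921)·x = 151.96432 − 152.921
x = -0.95668 / -2.001 = 0.47810 → 47.81% Eu-151, 52.19% Eu-153.

Eu-151: 47.81%, Eu-153: 52.19%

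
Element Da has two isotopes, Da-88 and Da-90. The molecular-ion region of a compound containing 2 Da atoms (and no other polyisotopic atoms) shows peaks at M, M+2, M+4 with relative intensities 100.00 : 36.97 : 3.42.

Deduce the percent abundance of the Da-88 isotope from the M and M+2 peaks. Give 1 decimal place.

Let p = fractional abundance of Da-88. I(M+2)/I(M) = [C(2,1)·p^1·(1−p)] / p^2 = 2·(1−p)/p = 36.97/100.00 = 0.3697
(1−p)/p = 0.3697/2 = 0.1848  ⇒  p = 1/(1 + 0.1848) = 0.8440
Da-88: 84.4%, Da-90: 15.6%.

84.4%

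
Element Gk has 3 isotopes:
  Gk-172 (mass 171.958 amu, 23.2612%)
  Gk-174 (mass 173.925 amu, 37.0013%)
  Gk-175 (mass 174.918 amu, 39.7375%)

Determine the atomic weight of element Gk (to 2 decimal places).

173.86 amu

Average mass = Σ (abundance × isotope mass) = 0.232612 × 171.958 + 0.370013 × 173.925 + 0.397375 × 174.918
= 39.9995 + 64.3545 + 69.5080 = 173.8620 amu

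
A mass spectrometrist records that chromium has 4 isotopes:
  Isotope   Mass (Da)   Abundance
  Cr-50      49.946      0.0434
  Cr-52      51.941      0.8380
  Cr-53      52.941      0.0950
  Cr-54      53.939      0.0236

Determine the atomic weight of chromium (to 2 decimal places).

Average mass = Σ (abundance × isotope mass) = 0.0434 × 49.946 + 0.8380 × 51.941 + 0.0950 × 52.941 + 0.0236 × 53.939
= 2.1677 + 43.5266 + 5.0294 + 1.2730 = 51.9967 Da

52.00 Da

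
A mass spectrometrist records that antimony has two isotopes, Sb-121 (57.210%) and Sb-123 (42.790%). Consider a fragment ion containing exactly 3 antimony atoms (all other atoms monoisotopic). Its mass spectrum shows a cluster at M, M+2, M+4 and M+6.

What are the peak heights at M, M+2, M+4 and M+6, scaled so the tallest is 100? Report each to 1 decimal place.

Expanding (0.57210 + 0.42790)^3:
P(M) = 0.57210^3 = 0.187247
P(M+2) = 3 × 0.57210^2 × 0.42790^1 = 0.420153
P(M+4) = 3 × 0.57210^1 × 0.42790^2 = 0.314252
P(M+6) = 0.42790^3 = 0.078348
The M+2 peak is largest (0.420153); scaling to 100 gives 44.6 : 100.0 : 74.8 : 18.6.

44.6 : 100.0 : 74.8 : 18.6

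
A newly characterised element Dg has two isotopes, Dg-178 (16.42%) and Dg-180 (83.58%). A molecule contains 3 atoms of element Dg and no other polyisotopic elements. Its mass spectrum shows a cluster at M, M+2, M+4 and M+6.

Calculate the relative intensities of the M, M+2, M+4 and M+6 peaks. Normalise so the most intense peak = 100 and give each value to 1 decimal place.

0.8 : 11.6 : 58.9 : 100.0

Expanding (0.1642 + 0.8358)^3:
P(M) = 0.1642^3 = 0.004427
P(M+2) = 3 × 0.1642^2 × 0.8358^1 = 0.067604
P(M+4) = 3 × 0.1642^1 × 0.8358^2 = 0.344111
P(M+6) = 0.8358^3 = 0.583858
The M+6 peak is largest (0.583858); scaling to 100 gives 0.8 : 11.6 : 58.9 : 100.0.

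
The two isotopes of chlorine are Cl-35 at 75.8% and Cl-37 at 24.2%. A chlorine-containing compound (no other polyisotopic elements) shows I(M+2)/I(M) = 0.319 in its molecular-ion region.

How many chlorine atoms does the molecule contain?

With n Cl atoms, P(M+2)/P(M) = C(n,1)·p^(n−1)q / p^n = n·q/p = n · 0.242/0.758.
n = 0.319 × 0.758/0.242 = 1.00 ≈ 1

1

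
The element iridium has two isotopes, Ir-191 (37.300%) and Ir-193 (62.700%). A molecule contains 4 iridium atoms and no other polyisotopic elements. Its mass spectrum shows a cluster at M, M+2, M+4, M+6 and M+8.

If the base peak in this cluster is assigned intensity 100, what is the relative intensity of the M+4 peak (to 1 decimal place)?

Binomial terms of (0.37300 + 0.62700)^4: M 0.0194, M+2 0.1302, M+4 0.3282, M+6 0.3678, M+8 0.1546 → M+6 is the base peak.
P(M+6) = C(4,3) × 0.37300^1 × 0.62700^3 = 4 × 0.3730 × 0.24649188 = 0.367766 (base)
P(M+4) = C(4,2) × 0.37300^2 × 0.62700^2 = 6 × 0.139129 × 0.393129 = 0.328174
Relative intensity = 0.328174 / 0.367766 × 100 = 89.2

89.2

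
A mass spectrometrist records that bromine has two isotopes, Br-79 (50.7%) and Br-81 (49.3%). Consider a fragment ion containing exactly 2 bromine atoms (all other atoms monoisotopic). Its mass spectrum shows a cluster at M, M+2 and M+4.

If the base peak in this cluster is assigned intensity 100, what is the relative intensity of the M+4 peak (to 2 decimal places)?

(0.507 + 0.493)^2 gives M 0.2570, M+2 0.4999, M+4 0.2430; the largest is M+2.
P(M+2) = C(2,1) × 0.507^1 × 0.493^1 = 2 × 0.5070 × 0.4930 = 0.499902 (base)
P(M+4) = C(2,2) × 0.507^0 × 0.493^2 = 1 × 1.0000 × 0.243049 = 0.243049
Relative intensity = 0.243049 / 0.499902 × 100 = 48.62

48.62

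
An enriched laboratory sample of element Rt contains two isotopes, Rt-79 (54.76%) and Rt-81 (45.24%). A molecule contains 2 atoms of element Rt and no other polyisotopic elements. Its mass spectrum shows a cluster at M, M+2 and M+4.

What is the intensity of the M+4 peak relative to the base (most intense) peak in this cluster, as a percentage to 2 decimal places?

Binomial terms of (0.5476 + 0.4524)^2: M 0.2999, M+2 0.4955, M+4 0.2047 → M+2 is the base peak.
P(M+2) = C(2,1) × 0.5476^1 × 0.4524^1 = 2 × 0.5476 × 0.4524 = 0.495468 (base)
P(M+4) = C(2,2) × 0.5476^0 × 0.4524^2 = 1 × 1.0000 × 0.20466576 = 0.204666
Relative intensity = 0.204666 / 0.495468 × 100 = 41.31

41.31%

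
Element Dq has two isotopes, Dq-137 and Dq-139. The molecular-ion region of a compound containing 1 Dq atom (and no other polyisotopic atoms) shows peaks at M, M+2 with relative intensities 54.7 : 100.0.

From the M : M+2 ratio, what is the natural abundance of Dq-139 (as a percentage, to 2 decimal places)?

64.64%

Write p for the Dq-137 fraction. I(M+2)/I(M) = [C(1,1)·p^0·(1−p)] / p^1 = 1·(1−p)/p = 100.0/54.7 = 1.8282
(1−p)/p = 1.8282/1 = 1.8282  ⇒  p = 1/(1 + 1.8282) = 0.3536
Dq-137: 35.36%, Dq-139: 64.64%.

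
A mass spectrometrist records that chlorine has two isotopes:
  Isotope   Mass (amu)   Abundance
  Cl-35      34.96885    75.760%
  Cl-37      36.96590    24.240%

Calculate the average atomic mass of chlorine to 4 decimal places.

Average mass = Σ (abundance × isotope mass) = 0.75760 × 34.96885 + 0.24240 × 36.96590
= 26.492401 + 8.960534 = 35.452935 amu

35.4529 amu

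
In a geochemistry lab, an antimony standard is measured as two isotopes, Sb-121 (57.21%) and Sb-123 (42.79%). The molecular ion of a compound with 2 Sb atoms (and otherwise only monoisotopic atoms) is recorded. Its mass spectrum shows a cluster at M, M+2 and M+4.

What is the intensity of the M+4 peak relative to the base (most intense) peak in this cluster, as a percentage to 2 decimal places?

37.40%

(0.5721 + 0.4279)^2 gives M 0.3273, M+2 0.4896, M+4 0.1831; the largest is M+2.
P(M+2) = C(2,1) × 0.5721^1 × 0.4279^1 = 2 × 0.5721 × 0.4279 = 0.489603 (base)
P(M+4) = C(2,2) × 0.5721^0 × 0.4279^2 = 1 × 1.0000 × 0.18309841 = 0.183098
Relative intensity = 0.183098 / 0.489603 × 100 = 37.40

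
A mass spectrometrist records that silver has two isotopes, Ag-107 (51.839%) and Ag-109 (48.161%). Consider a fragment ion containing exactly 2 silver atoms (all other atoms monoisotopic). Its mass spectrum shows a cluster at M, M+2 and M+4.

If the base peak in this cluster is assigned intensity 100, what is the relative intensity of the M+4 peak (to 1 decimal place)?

46.5

(0.51839 + 0.48161)^2 gives M 0.2687, M+2 0.4993, M+4 0.2319; the largest is M+2.
P(M+2) = C(2,1) × 0.51839^1 × 0.48161^1 = 2 × 0.51839 × 0.48161 = 0.499324 (base)
P(M+4) = C(2,2) × 0.51839^0 × 0.48161^2 = 1 × 1.0000 × 0.23194819 = 0.231948
Relative intensity = 0.231948 / 0.499324 × 100 = 46.5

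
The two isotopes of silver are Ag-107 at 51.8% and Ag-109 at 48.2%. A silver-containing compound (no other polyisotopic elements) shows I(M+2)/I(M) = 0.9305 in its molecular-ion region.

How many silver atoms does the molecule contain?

1

The M+2/M ratio from n Ag atoms is n · q/p = n · 0.482/0.518.
n = 0.9305 × 0.518/0.482 = 1.00 ≈ 1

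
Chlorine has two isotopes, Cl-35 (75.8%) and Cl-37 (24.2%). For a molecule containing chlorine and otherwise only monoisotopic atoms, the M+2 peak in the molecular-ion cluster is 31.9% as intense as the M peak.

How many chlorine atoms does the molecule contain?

With n Cl atoms, P(M+2)/P(M) = C(n,1)·p^(n−1)q / p^n = n·q/p = n · 0.242/0.758.
n = 0.319 × 0.758/0.242 = 1.00 ≈ 1

1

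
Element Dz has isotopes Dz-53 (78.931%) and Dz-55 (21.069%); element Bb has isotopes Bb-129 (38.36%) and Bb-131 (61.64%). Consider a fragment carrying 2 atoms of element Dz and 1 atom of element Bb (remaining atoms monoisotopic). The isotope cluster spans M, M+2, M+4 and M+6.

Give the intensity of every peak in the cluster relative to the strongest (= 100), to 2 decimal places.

Element Dz pattern (n=2): 0.62301028 : 0.33259945 : 0.04439028
Element Bb pattern (n=1): 0.3836 : 0.6164
Convolve the two distributions (both contribute in 2-u steps):
  M: 0.62301028×0.3836 = 0.238987
  M+2: 0.62301028×0.6164 + 0.33259945×0.3836 = 0.511609
  M+4: 0.33259945×0.6164 + 0.04439028×0.3836 = 0.222042
  M+6: 0.04439028×0.6164 = 0.027362
Scale to base peak (0.511609) = 100: 46.71 : 100.00 : 43.40 : 5.35

46.71 : 100.00 : 43.40 : 5.35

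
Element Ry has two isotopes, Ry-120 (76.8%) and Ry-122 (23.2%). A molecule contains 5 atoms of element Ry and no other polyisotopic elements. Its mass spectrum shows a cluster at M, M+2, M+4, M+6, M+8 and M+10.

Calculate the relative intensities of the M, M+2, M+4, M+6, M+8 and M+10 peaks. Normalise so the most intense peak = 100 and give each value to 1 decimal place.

66.2 : 100.0 : 60.4 : 18.3 : 2.8 : 0.2

The 5 Ry atoms are independent, so intensities follow the terms of (0.768 + 0.232)^5.
P(M) = 0.768^5 = 0.267181
P(M+2) = 5 × 0.768^4 × 0.232^1 = 0.403555
P(M+4) = 10 × 0.768^3 × 0.232^2 = 0.243815
P(M+6) = 10 × 0.768^2 × 0.232^3 = 0.073652
P(M+8) = 5 × 0.768^1 × 0.232^4 = 0.011125
P(M+10) = 0.232^5 = 0.000672
The M+2 peak is largest (0.403555); scaling to 100 gives 66.2 : 100.0 : 60.4 : 18.3 : 2.8 : 0.2.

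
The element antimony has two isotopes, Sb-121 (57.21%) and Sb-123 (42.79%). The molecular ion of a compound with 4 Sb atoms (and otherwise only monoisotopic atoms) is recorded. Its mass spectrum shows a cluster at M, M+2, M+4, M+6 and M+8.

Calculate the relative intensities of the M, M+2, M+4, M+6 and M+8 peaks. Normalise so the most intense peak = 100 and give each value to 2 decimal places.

Expanding (0.5721 + 0.4279)^4:
P(M) = 0.5721^4 = 0.107124
P(M+2) = 4 × 0.5721^3 × 0.4279^1 = 0.320493
P(M+4) = 6 × 0.5721^2 × 0.4279^2 = 0.359567
P(M+6) = 4 × 0.5721^1 × 0.4279^3 = 0.179291
P(M+8) = 0.4279^4 = 0.033525
The M+4 peak is largest (0.359567); scaling to 100 gives 29.79 : 89.13 : 100.00 : 49.86 : 9.32.

29.79 : 89.13 : 100.00 : 49.86 : 9.32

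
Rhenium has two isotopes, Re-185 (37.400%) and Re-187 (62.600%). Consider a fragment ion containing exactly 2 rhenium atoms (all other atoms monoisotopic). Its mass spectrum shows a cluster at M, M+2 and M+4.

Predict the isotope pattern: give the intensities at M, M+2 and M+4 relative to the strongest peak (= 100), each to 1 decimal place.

29.9 : 100.0 : 83.7

The 2 Re atoms are independent, so intensities follow the terms of (0.37400 + 0.62600)^2.
P(M) = 0.37400^2 = 0.139876
P(M+2) = 2 × 0.37400^1 × 0.62600^1 = 0.468248
P(M+4) = 0.62600^2 = 0.391876
The M+2 peak is largest (0.468248); scaling to 100 gives 29.9 : 100.0 : 83.7.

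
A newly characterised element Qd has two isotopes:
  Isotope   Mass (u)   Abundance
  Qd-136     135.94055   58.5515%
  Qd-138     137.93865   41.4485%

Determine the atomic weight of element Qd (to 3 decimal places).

Average mass = Σ (abundance × isotope mass) = 0.585515 × 135.94055 + 0.414485 × 137.93865
= 79.595231 + 57.173501 = 136.768732 u

136.769 u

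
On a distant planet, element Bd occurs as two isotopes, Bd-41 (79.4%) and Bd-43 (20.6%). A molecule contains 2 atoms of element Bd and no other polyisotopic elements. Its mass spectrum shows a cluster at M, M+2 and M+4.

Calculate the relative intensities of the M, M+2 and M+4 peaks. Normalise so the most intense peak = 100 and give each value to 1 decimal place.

100.0 : 51.9 : 6.7

The 2 Bd atoms are independent, so intensities follow the terms of (0.794 + 0.206)^2.
P(M) = 0.794^2 = 0.630436
P(M+2) = 2 × 0.794^1 × 0.206^1 = 0.327128
P(M+4) = 0.206^2 = 0.042436
The M peak is largest (0.630436); scaling to 100 gives 100.0 : 51.9 : 6.7.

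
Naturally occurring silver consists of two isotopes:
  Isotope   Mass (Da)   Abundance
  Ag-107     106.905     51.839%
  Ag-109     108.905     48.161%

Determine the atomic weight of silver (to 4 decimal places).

Ar = Σ fᵢ·mᵢ = 0.51839 × 106.905 + 0.48161 × 108.905
= 55.41848 + 52.44974 = 107.86822 Da

107.8682 Da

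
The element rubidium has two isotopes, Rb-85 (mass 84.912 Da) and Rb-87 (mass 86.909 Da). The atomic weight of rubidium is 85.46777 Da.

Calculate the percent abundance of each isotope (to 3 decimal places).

Rb-85: 72.170%, Rb-87: 27.830%

Writing the weighted mean with unknown fraction x of Rb-85:
84.912·x + 86.909·(1 − x) = 85.46777
(84.912 − 86.909)·x = 85.46777 − 86.909
x = -1.44123 / -1.997 = 0.72170 → 72.170% Rb-85, 27.830% Rb-87.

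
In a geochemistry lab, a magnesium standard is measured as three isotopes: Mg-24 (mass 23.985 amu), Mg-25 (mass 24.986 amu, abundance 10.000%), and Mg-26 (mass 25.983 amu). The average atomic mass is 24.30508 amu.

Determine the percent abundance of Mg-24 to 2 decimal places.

78.99%

Let x and y be the fractions of Mg-24 and Mg-26. Then x + y = 1 − 0.10000 = 0.90000 and 23.985x + 25.983y = 24.30508 − 0.10000×24.986 = 21.80648.
Substituting: 23.985x + 25.983(0.90000 − x) = 21.80648
(23.985 − 25.983)x = -1.57822  ⇒  x = 0.78990, y = 0.11010
Mg-24: 78.99%, Mg-26: 11.01%.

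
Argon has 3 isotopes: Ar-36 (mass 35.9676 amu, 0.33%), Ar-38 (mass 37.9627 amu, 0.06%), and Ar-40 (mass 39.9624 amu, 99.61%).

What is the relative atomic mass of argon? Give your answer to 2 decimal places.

39.95 amu

Average mass = Σ (abundance × isotope mass) = 0.0033 × 35.9676 + 0.0006 × 37.9627 + 0.9961 × 39.9624
= 0.11869 + 0.02278 + 39.80655 = 39.94802 amu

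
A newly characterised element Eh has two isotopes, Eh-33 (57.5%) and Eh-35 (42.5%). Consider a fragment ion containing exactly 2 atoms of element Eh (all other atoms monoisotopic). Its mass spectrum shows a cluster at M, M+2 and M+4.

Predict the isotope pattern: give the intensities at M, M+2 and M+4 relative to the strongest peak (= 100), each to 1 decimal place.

Each Eh atom is independently Eh-33 (p = 0.575) or Eh-35 (q = 0.425); the cluster is the binomial expansion (p + q)^2.
P(M) = 0.575^2 = 0.330625
P(M+2) = 2 × 0.575^1 × 0.425^1 = 0.488750
P(M+4) = 0.425^2 = 0.180625
The M+2 peak is largest (0.488750); scaling to 100 gives 67.6 : 100.0 : 37.0.

67.6 : 100.0 : 37.0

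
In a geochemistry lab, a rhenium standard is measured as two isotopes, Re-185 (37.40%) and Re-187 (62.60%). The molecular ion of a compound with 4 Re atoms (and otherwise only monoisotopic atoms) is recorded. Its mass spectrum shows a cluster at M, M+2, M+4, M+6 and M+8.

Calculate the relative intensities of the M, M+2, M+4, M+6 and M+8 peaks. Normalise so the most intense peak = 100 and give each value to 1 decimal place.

The 4 Re atoms are independent, so intensities follow the terms of (0.3740 + 0.6260)^4.
P(M) = 0.3740^4 = 0.019565
P(M+2) = 4 × 0.3740^3 × 0.6260^1 = 0.130993
P(M+4) = 6 × 0.3740^2 × 0.6260^2 = 0.328884
P(M+6) = 4 × 0.3740^1 × 0.6260^3 = 0.366990
P(M+8) = 0.6260^4 = 0.153567
The M+6 peak is largest (0.366990); scaling to 100 gives 5.3 : 35.7 : 89.6 : 100.0 : 41.8.

5.3 : 35.7 : 89.6 : 100.0 : 41.8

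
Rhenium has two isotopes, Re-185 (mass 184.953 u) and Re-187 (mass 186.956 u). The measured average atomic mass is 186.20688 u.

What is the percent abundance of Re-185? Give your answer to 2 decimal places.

Let x be the fractional abundance of Re-185; then Re-187 has abundance 1 − x.
184.953·x + 186.956·(1 − x) = 186.20688
(184.953 − 186.956)·x = 186.20688 − 186.956
x = -0.74912 / -2.003 = 0.37400 → 37.40% Re-185, 62.60% Re-187.

37.40%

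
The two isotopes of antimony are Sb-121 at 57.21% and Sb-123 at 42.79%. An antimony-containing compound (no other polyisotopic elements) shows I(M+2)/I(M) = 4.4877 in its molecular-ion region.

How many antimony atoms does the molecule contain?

6

The M+2/M ratio from n Sb atoms is n · q/p = n · 0.4279/0.5721.
n = 4.4877 × 0.5721/0.4279 = 6.00 ≈ 6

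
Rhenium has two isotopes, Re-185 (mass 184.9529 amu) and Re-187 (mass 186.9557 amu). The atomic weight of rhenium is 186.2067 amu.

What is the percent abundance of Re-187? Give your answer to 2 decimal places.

62.60%

Writing the weighted mean with unknown fraction x of Re-185:
184.9529·x + 186.9557·(1 − x) = 186.2067
(184.9529 − 186.9557)·x = 186.2067 − 186.9557
x = -0.7490 / -2.0028 = 0.37398 → 37.40% Re-185, 62.60% Re-187.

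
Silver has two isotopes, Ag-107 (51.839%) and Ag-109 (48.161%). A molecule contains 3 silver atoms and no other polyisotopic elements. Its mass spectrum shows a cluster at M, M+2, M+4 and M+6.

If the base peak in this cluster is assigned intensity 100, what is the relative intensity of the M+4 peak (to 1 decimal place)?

(0.51839 + 0.48161)^3 gives M 0.1393, M+2 0.3883, M+4 0.3607, M+6 0.1117; the largest is M+2.
P(M+2) = C(3,1) × 0.51839^2 × 0.48161^1 = 3 × 0.26872819 × 0.48161 = 0.388267 (base)
P(M+4) = C(3,2) × 0.51839^1 × 0.48161^2 = 3 × 0.51839 × 0.23194819 = 0.360719
Relative intensity = 0.360719 / 0.388267 × 100 = 92.9

92.9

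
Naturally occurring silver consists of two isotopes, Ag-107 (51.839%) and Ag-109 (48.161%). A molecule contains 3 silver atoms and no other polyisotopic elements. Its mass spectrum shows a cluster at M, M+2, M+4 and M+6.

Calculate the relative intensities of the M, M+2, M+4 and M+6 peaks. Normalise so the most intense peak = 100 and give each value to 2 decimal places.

Each Ag atom is independently Ag-107 (p = 0.51839) or Ag-109 (q = 0.48161); the cluster is the binomial expansion (p + q)^3.
P(M) = 0.51839^3 = 0.139306
P(M+2) = 3 × 0.51839^2 × 0.48161^1 = 0.388267
P(M+4) = 3 × 0.51839^1 × 0.48161^2 = 0.360719
P(M+6) = 0.48161^3 = 0.111709
The M+2 peak is largest (0.388267); scaling to 100 gives 35.88 : 100.00 : 92.90 : 28.77.

35.88 : 100.00 : 92.90 : 28.77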